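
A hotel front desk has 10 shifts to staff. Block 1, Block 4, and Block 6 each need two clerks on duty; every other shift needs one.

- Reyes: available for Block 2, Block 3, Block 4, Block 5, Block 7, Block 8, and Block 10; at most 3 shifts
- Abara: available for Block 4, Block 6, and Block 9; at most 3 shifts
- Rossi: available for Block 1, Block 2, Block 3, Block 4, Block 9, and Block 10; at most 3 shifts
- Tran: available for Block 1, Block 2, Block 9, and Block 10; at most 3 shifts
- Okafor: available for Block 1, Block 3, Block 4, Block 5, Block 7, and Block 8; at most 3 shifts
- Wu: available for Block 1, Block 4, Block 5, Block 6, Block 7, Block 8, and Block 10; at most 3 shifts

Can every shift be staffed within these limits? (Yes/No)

Yes

Block 6 can only be covered by Abara and Wu, so that assignment is forced.
One valid schedule: Block 1→Rossi+Tran, Block 2→Reyes, Block 3→Reyes, Block 4→Abara+Rossi, Block 5→Reyes, Block 6→Abara+Wu, Block 7→Okafor, Block 8→Okafor, Block 9→Abara, Block 10→Rossi.
Loads: Reyes 3/3, Abara 3/3, Rossi 3/3, Tran 1/3, Okafor 2/3, Wu 1/3 — all within limits.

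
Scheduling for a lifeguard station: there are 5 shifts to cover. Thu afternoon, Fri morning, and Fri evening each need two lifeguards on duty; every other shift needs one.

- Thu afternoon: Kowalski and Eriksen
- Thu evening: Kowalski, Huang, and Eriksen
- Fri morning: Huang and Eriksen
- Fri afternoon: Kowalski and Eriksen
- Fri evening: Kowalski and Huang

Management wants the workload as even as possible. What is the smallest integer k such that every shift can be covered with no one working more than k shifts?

3

With 3 lifeguards and 8 worker-slots to fill, someone must work at least ⌈8/3⌉ = 3 shifts, so k ≥ 3.
k = 3 works: Thu afternoon→Kowalski+Eriksen, Thu evening→Huang, Fri morning→Huang+Eriksen, Fri afternoon→Kowalski, Fri evening→Kowalski+Huang.
Loads: Kowalski 3, Huang 3, Eriksen 2 — all ≤ 3.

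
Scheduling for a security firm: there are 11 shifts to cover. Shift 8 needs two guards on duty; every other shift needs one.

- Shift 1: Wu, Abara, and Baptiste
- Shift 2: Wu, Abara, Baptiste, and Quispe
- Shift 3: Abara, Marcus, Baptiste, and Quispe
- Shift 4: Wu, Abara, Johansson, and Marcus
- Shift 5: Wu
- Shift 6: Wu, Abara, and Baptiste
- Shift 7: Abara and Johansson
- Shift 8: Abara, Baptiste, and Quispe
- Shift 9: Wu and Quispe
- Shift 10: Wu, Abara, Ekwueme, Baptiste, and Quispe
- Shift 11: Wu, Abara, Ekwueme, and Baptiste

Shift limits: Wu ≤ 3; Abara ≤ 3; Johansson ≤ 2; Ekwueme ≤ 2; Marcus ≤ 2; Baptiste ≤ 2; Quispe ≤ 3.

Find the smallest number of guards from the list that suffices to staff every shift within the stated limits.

5

12 slots to fill and no one can take more than 3, so at least ⌈12/3⌉ = 4 guards are needed.
Any 4 guards together have capacity at most 3+3+3+2 = 11 < 12 slots, so 4 can never suffice.
Wu, Abara, Johansson, Ekwueme, and Baptiste alone can cover everything: Shift 1→Wu, Shift 2→Abara, Shift 3→Abara, Shift 4→Johansson, Shift 5→Wu, Shift 6→Baptiste, Shift 7→Johansson, Shift 8→Abara+Baptiste, Shift 9→Wu, Shift 10→Ekwueme, Shift 11→Ekwueme.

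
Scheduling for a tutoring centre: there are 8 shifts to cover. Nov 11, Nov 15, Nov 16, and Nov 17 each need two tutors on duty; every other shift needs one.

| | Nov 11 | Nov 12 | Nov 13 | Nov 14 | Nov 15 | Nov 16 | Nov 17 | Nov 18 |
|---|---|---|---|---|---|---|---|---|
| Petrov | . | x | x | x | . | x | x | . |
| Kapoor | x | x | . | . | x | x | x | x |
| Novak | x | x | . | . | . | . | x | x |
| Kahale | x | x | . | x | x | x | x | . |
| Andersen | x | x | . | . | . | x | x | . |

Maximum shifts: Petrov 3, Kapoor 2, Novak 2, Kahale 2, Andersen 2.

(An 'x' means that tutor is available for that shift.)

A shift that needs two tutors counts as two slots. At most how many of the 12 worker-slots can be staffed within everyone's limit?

11

Total capacity across all tutors is 3+2+2+2+2 = 11, and 12 slots are needed, so at most 11 can be filled.
An assignment achieving 11: Nov 11→Novak+Kahale, Nov 12→Novak, Nov 13→Petrov, Nov 14→Petrov, Nov 15→Kapoor+Kahale, Nov 16→Petrov+Andersen, Nov 17→Andersen, Nov 18→Kapoor.
Loads: Petrov 3/3, Kapoor 2/2, Novak 2/2, Kahale 2/2, Andersen 2/2.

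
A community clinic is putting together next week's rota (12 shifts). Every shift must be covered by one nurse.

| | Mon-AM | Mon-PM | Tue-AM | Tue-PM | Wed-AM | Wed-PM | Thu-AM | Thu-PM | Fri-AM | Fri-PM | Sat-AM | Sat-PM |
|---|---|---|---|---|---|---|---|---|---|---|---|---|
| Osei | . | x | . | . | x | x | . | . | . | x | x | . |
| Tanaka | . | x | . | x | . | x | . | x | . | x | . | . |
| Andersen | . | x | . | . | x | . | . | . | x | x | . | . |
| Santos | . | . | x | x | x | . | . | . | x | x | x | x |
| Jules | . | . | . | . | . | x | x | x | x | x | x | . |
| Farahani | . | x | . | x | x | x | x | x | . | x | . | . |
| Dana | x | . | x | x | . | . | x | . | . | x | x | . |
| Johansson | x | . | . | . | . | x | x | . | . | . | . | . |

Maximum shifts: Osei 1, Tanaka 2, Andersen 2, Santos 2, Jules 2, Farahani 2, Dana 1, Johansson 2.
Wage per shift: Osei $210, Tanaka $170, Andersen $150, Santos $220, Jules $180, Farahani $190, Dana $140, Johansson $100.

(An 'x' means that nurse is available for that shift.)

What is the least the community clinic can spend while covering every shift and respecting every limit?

Sat-PM can only be covered by Santos, so that assignment is forced.
Picking the cheapest available nurse for each shift independently would cost $1700, but that ignores the shift limits.
An optimal schedule: Mon-AM→Johansson, Mon-PM→Andersen, Tue-AM→Dana, Tue-PM→Tanaka, Wed-AM→Farahani, Wed-PM→Jules, Thu-AM→Johansson, Thu-PM→Tanaka, Fri-AM→Andersen, Fri-PM→Farahani, Sat-AM→Jules, Sat-PM→Santos.
Total: 100 + 150 + 140 + 170 + 190 + 180 + 100 + 170 + 150 + 190 + 180 + 220 = $1940.

$1940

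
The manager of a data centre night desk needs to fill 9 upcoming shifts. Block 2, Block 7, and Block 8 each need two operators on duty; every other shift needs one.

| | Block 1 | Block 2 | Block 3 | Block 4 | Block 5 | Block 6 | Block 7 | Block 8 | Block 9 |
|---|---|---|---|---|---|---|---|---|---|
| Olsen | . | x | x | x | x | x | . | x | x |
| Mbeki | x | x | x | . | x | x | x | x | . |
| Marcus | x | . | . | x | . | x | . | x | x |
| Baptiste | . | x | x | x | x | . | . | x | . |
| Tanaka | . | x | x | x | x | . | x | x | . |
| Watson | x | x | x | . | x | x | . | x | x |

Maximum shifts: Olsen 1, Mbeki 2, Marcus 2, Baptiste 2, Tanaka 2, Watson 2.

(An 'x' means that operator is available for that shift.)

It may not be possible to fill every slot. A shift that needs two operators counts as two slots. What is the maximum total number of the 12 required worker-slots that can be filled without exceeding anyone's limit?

Total capacity across all operators is 1+2+2+2+2+2 = 11, and 12 slots are needed, so at most 11 can be filled.
An assignment achieving 11: Block 1→Mbeki, Block 2→Baptiste+Tanaka, Block 3→Baptiste, Block 4→Marcus, Block 5→Watson, Block 6→Marcus, Block 7→Mbeki+Tanaka, Block 8→Watson, Block 9→Olsen.
Loads: Olsen 1/1, Mbeki 2/2, Marcus 2/2, Baptiste 2/2, Tanaka 2/2, Watson 2/2.

11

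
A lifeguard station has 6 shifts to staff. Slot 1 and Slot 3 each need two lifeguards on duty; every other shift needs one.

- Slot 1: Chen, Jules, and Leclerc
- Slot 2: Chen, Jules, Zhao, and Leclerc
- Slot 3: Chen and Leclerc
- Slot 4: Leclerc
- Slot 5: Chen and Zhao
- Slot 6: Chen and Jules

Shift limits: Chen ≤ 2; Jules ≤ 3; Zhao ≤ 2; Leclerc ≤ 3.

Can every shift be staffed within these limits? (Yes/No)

Slot 3 can only be covered by Chen and Leclerc, so that assignment is forced.
Slot 4 can only be covered by Leclerc, so that assignment is forced.
One valid schedule: Slot 1→Jules+Leclerc, Slot 2→Jules, Slot 3→Chen+Leclerc, Slot 4→Leclerc, Slot 5→Chen, Slot 6→Jules.
Loads: Chen 2/2, Jules 3/3, Zhao 0/2, Leclerc 3/3 — all within limits.

Yes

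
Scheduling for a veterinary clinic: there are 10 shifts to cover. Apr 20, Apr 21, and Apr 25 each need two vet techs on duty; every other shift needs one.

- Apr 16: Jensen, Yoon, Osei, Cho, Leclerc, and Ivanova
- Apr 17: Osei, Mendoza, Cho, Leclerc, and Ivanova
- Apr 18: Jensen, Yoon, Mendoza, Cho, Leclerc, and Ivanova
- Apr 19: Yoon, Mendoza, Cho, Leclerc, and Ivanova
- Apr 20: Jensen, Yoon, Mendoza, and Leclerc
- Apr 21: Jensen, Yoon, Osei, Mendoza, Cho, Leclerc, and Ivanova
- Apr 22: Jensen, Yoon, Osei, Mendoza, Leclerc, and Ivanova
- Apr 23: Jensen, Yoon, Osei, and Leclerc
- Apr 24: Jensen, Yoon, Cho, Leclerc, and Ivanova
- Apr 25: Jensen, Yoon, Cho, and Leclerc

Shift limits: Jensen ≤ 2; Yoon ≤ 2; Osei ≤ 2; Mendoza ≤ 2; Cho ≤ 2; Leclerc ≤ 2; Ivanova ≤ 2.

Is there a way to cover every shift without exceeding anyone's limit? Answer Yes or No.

One valid schedule: Apr 16→Yoon, Apr 17→Osei, Apr 18→Mendoza, Apr 19→Yoon, Apr 20→Mendoza+Leclerc, Apr 21→Cho+Ivanova, Apr 22→Osei, Apr 23→Jensen, Apr 24→Jensen, Apr 25→Cho+Leclerc.
Loads: Jensen 2/2, Yoon 2/2, Osei 2/2, Mendoza 2/2, Cho 2/2, Leclerc 2/2, Ivanova 1/2 — all within limits.

Yes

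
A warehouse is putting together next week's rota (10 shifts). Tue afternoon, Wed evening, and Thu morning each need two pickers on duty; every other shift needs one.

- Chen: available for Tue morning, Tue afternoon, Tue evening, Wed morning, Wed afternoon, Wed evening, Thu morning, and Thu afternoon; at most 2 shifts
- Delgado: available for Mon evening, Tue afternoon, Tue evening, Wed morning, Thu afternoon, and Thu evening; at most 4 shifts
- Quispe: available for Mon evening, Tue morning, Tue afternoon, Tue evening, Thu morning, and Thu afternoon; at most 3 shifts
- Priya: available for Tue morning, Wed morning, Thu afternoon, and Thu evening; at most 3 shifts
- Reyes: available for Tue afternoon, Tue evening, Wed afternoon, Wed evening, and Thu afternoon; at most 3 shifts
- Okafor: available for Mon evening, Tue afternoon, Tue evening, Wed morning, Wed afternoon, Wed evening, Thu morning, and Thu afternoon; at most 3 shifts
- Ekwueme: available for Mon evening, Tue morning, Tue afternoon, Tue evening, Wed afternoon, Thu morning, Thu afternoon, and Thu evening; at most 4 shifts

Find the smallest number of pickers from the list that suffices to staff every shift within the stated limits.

13 slots to fill and no one can take more than 4, so at least ⌈13/4⌉ = 4 pickers are needed.
Chen, Delgado, Reyes, and Ekwueme alone can cover everything: Mon evening→Delgado, Tue morning→Ekwueme, Tue afternoon→Reyes+Ekwueme, Tue evening→Delgado, Wed morning→Delgado, Wed afternoon→Reyes, Wed evening→Chen+Reyes, Thu morning→Chen+Ekwueme, Thu afternoon→Ekwueme, Thu evening→Delgado.

4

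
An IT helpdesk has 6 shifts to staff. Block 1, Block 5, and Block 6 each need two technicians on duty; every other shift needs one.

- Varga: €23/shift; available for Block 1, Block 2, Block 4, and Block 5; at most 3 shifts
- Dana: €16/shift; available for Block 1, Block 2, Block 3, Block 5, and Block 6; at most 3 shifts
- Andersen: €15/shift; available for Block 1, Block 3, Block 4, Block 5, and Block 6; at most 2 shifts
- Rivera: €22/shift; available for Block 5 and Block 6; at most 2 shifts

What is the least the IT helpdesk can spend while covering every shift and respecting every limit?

€168

Picking the cheapest available technician for each shift independently would cost €139, but that ignores the shift limits.
An optimal schedule: Block 1→Dana+Varga, Block 2→Dana, Block 3→Andersen, Block 4→Andersen, Block 5→Rivera+Varga, Block 6→Dana+Rivera.
Total: 16 + 23 + 16 + 15 + 15 + 22 + 23 + 16 + 22 = €168.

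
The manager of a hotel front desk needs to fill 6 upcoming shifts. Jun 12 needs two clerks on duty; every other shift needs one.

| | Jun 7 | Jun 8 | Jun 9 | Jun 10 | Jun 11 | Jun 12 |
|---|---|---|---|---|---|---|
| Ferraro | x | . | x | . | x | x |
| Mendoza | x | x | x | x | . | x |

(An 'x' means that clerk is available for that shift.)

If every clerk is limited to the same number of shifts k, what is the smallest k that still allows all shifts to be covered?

4

With 2 clerks and 7 worker-slots to fill, someone must work at least ⌈7/2⌉ = 4 shifts, so k ≥ 4.
k = 4 works: Jun 7→Ferraro, Jun 8→Mendoza, Jun 9→Ferraro, Jun 10→Mendoza, Jun 11→Ferraro, Jun 12→Ferraro+Mendoza.
Loads: Ferraro 4, Mendoza 3 — all ≤ 4.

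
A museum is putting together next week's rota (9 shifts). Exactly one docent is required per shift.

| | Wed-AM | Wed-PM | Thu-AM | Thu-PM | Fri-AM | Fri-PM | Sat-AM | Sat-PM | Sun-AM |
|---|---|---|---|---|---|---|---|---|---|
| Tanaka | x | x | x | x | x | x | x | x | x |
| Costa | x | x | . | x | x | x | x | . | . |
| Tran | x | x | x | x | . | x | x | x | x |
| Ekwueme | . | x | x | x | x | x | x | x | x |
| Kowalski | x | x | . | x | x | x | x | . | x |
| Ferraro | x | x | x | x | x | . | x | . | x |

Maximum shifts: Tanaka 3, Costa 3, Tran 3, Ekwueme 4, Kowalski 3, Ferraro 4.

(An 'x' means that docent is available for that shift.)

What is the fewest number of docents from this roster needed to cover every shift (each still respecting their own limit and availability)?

3

9 slots to fill and no one can take more than 4, so at least ⌈9/4⌉ = 3 docents are needed.
Tanaka, Costa, and Tran alone can cover everything: Wed-AM→Costa, Wed-PM→Costa, Thu-AM→Tanaka, Thu-PM→Costa, Fri-AM→Tanaka, Fri-PM→Tran, Sat-AM→Tran, Sat-PM→Tanaka, Sun-AM→Tran.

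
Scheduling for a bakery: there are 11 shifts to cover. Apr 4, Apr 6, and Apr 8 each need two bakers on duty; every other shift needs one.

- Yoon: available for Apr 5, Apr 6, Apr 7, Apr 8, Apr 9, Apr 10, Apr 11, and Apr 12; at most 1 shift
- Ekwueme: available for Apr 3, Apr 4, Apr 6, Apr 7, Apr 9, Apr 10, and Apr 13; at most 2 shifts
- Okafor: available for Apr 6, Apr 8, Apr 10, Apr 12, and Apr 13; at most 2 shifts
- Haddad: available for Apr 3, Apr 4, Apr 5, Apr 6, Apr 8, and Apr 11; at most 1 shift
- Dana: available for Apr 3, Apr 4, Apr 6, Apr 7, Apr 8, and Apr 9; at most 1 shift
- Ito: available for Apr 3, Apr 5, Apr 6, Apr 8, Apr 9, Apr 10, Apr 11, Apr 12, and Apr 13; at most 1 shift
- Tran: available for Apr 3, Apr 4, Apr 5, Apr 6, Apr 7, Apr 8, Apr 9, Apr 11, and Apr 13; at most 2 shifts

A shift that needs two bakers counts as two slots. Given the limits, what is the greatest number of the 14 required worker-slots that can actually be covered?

Total capacity across all bakers is 1+2+2+1+1+1+2 = 10, and 14 slots are needed, so at most 10 can be filled.
An assignment achieving 10: Apr 3→Dana, Apr 4→Ekwueme+Haddad, Apr 5→Ito, Apr 7→Ekwueme, Apr 9→Tran, Apr 10→Okafor, Apr 11→Tran, Apr 12→Yoon, Apr 13→Okafor.
Loads: Yoon 1/1, Ekwueme 2/2, Okafor 2/2, Haddad 1/1, Dana 1/1, Ito 1/1, Tran 2/2.

10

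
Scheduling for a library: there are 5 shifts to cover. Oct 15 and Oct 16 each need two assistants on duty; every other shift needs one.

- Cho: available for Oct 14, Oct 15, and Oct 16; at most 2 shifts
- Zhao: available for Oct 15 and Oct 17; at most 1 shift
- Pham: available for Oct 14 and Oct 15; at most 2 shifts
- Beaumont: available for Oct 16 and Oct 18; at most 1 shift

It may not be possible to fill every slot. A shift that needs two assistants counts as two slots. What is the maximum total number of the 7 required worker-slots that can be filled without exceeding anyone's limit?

Total capacity across all assistants is 2+1+2+1 = 6, and 7 slots are needed, so at most 6 can be filled.
An assignment achieving 6: Oct 14→Pham, Oct 15→Cho+Pham, Oct 16→Cho, Oct 17→Zhao, Oct 18→Beaumont.
Loads: Cho 2/2, Zhao 1/1, Pham 2/2, Beaumont 1/1.

6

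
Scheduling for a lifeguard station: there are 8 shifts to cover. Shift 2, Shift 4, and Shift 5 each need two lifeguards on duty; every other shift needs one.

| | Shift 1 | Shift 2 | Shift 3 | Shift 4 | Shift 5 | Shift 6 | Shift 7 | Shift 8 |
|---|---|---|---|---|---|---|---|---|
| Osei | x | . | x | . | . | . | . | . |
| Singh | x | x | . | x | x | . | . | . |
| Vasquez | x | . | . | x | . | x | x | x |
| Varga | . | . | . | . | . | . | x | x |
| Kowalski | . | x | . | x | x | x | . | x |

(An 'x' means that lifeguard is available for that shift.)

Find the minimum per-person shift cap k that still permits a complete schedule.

3

With 5 lifeguards and 11 worker-slots to fill, someone must work at least ⌈11/5⌉ = 3 shifts, so k ≥ 3.
k = 3 works: Shift 1→Osei, Shift 2→Singh+Kowalski, Shift 3→Osei, Shift 4→Singh+Vasquez, Shift 5→Singh+Kowalski, Shift 6→Vasquez, Shift 7→Vasquez, Shift 8→Varga.
Loads: Osei 2, Singh 3, Vasquez 3, Varga 1, Kowalski 2 — all ≤ 3.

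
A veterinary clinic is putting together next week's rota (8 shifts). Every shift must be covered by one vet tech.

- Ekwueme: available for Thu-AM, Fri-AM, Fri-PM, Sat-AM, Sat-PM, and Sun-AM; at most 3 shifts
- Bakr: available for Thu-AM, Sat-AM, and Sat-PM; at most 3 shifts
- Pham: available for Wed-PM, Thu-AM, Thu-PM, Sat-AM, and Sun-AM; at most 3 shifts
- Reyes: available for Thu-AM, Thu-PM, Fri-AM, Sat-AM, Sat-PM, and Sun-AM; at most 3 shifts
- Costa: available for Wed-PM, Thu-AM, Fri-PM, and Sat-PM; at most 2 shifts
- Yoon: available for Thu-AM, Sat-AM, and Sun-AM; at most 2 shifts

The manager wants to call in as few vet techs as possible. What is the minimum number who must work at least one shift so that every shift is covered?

3

8 slots to fill and no one can take more than 3, so at least ⌈8/3⌉ = 3 vet techs are needed.
Ekwueme, Bakr, and Pham alone can cover everything: Wed-PM→Pham, Thu-AM→Bakr, Thu-PM→Pham, Fri-AM→Ekwueme, Fri-PM→Ekwueme, Sat-AM→Bakr, Sat-PM→Ekwueme, Sun-AM→Pham.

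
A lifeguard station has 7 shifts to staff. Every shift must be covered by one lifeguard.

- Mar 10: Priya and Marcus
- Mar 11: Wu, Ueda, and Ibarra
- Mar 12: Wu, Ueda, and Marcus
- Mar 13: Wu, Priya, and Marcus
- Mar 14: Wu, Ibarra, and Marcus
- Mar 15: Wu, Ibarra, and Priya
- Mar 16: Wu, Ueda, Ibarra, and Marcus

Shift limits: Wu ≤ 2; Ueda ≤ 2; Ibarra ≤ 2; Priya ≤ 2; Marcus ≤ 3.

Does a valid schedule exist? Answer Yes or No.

One valid schedule: Mar 10→Priya, Mar 11→Wu, Mar 12→Wu, Mar 13→Priya, Mar 14→Ibarra, Mar 15→Ibarra, Mar 16→Ueda.
Loads: Wu 2/2, Ueda 1/2, Ibarra 2/2, Priya 2/2, Marcus 0/3 — all within limits.

Yes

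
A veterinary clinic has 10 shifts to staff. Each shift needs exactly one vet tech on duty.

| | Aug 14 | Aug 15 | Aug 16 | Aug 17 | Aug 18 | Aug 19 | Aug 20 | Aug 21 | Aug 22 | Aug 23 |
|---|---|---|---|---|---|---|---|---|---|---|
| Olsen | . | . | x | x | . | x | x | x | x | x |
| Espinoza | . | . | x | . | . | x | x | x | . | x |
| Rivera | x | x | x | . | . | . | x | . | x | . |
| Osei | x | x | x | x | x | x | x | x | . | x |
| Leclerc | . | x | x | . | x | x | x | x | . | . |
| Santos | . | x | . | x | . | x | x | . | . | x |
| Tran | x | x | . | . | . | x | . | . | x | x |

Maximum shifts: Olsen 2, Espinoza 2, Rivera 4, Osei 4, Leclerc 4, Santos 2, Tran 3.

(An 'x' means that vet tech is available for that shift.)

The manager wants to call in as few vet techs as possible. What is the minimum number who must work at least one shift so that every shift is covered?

10 slots to fill and no one can take more than 4, so at least ⌈10/4⌉ = 3 vet techs are needed.
Olsen, Rivera, and Osei alone can cover everything: Aug 14→Rivera, Aug 15→Rivera, Aug 16→Rivera, Aug 17→Olsen, Aug 18→Osei, Aug 19→Olsen, Aug 20→Osei, Aug 21→Osei, Aug 22→Rivera, Aug 23→Osei.

3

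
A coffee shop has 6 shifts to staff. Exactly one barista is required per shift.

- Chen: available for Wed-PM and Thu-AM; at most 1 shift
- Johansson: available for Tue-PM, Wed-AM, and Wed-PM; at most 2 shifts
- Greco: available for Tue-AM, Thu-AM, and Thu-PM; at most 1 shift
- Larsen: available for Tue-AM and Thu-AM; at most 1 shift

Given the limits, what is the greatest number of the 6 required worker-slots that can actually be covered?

Total capacity across all baristas is 1+2+1+1 = 5, and 6 slots are needed, so at most 5 can be filled.
An assignment achieving 5: Tue-AM→Larsen, Tue-PM→Johansson, Wed-AM→Johansson, Wed-PM→Chen, Thu-PM→Greco.
Loads: Chen 1/1, Johansson 2/2, Greco 1/1, Larsen 1/1.

5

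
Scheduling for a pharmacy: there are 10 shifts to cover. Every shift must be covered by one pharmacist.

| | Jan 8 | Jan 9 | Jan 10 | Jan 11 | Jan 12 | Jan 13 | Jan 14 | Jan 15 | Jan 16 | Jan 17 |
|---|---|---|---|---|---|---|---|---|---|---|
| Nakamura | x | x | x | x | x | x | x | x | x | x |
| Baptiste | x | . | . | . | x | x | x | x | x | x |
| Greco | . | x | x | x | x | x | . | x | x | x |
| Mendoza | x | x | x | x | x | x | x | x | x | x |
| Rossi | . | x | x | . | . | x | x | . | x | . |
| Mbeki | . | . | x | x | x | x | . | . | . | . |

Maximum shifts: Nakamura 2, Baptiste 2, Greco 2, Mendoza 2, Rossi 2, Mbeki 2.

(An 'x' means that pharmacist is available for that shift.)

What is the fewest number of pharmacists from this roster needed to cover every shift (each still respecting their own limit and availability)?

10 slots to fill and no one can take more than 2, so at least ⌈10/2⌉ = 5 pharmacists are needed.
Nakamura, Baptiste, Greco, Mendoza, and Rossi alone can cover everything: Jan 8→Nakamura, Jan 9→Greco, Jan 10→Greco, Jan 11→Nakamura, Jan 12→Baptiste, Jan 13→Rossi, Jan 14→Baptiste, Jan 15→Mendoza, Jan 16→Rossi, Jan 17→Mendoza.

5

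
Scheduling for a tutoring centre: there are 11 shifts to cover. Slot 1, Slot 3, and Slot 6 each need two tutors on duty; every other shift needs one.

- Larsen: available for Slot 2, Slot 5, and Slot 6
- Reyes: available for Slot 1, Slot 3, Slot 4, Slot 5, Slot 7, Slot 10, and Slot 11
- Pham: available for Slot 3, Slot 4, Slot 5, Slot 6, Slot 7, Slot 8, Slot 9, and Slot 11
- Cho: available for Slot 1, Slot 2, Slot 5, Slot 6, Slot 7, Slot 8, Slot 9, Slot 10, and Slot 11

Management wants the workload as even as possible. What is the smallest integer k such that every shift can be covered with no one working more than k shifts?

4

With 4 tutors and 14 worker-slots to fill, someone must work at least ⌈14/4⌉ = 4 shifts, so k ≥ 4.
k = 4 works: Slot 1→Reyes+Cho, Slot 2→Larsen, Slot 3→Reyes+Pham, Slot 4→Reyes, Slot 5→Larsen, Slot 6→Larsen+Pham, Slot 7→Cho, Slot 8→Pham, Slot 9→Pham, Slot 10→Reyes, Slot 11→Cho.
Loads: Larsen 3, Reyes 4, Pham 4, Cho 3 — all ≤ 4.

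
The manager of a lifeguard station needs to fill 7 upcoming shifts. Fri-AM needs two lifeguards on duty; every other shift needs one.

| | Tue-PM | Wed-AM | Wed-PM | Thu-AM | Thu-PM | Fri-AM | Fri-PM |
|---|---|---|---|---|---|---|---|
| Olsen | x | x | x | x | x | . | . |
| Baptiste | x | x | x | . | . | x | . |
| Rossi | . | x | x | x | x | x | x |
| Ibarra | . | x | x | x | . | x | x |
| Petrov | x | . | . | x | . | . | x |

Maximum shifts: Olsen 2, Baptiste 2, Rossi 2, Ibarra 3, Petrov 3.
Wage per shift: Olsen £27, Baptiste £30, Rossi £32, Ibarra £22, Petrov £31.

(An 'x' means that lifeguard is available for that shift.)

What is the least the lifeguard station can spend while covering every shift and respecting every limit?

Picking the cheapest available lifeguard for each shift independently would cost £194, but that ignores the shift limits.
An optimal schedule: Tue-PM→Olsen, Wed-AM→Ibarra, Wed-PM→Baptiste, Thu-AM→Petrov, Thu-PM→Olsen, Fri-AM→Ibarra+Baptiste, Fri-PM→Ibarra.
Total: 27 + 22 + 30 + 31 + 27 + 22 + 30 + 22 = £211.

£211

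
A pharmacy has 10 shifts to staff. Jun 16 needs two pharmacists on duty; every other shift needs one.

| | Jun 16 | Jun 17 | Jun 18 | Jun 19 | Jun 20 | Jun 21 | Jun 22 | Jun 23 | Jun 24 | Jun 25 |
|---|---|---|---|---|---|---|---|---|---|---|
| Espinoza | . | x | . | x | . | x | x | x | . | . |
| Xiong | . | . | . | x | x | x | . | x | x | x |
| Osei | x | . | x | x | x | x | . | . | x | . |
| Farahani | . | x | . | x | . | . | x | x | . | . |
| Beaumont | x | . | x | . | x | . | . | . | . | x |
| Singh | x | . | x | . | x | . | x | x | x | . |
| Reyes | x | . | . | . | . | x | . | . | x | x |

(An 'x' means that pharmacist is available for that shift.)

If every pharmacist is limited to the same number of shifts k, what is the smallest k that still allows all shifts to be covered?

With 7 pharmacists and 11 worker-slots to fill, someone must work at least ⌈11/7⌉ = 2 shifts, so k ≥ 2.
k = 2 works: Jun 16→Beaumont+Singh, Jun 17→Espinoza, Jun 18→Osei, Jun 19→Xiong, Jun 20→Osei, Jun 21→Reyes, Jun 22→Espinoza, Jun 23→Farahani, Jun 24→Singh, Jun 25→Xiong.
Loads: Espinoza 2, Xiong 2, Osei 2, Farahani 1, Beaumont 1, Singh 2, Reyes 1 — all ≤ 2.

2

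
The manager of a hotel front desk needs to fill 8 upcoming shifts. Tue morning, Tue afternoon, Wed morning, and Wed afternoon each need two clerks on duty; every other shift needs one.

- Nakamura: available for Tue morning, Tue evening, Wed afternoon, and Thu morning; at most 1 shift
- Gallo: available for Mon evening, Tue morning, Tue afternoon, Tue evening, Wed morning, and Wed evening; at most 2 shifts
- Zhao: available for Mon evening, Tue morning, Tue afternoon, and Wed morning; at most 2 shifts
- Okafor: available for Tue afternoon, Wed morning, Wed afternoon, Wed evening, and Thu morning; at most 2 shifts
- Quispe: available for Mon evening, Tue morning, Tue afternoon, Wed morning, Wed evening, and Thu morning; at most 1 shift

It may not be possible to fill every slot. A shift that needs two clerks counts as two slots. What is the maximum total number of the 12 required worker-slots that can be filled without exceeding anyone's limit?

8

Total capacity across all clerks is 1+2+2+2+1 = 8, and 12 slots are needed, so at most 8 can be filled.
An assignment achieving 8: Mon evening→Gallo, Tue morning→Zhao+Quispe, Tue afternoon→Zhao, Tue evening→Nakamura, Wed afternoon→Okafor, Wed evening→Gallo, Thu morning→Okafor.
Loads: Nakamura 1/1, Gallo 2/2, Zhao 2/2, Okafor 2/2, Quispe 1/1.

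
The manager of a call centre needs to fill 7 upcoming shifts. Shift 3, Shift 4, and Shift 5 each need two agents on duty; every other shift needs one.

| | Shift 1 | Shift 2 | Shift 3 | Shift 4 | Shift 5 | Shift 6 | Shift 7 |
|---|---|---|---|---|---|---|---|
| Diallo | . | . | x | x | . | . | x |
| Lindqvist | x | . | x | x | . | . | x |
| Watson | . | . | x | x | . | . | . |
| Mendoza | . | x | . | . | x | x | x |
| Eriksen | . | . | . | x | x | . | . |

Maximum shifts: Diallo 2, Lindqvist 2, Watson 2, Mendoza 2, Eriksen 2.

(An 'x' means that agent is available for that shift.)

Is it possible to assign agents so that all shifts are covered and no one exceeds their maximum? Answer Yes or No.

Total capacity is 10 and 10 slots are needed, so capacity alone doesn't rule it out.
Shifts {Shift 2, Shift 5, Shift 6} need 4 worker-slots in total, but the agents available for any of those shifts (Mendoza and Eriksen) can supply at most 3 among them. So no valid schedule exists.

No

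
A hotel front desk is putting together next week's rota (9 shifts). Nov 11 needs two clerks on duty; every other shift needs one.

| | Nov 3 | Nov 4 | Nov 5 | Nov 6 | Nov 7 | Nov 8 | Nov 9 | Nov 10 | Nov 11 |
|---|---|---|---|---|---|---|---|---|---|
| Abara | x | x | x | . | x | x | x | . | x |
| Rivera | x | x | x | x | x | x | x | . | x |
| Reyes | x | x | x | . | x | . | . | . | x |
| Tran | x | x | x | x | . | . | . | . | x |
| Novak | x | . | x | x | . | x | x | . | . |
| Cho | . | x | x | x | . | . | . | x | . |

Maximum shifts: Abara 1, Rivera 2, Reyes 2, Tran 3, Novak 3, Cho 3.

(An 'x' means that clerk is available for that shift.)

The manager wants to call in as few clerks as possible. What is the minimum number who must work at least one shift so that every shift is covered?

10 slots to fill and no one can take more than 3, so at least ⌈10/3⌉ = 4 clerks are needed.
Rivera, Reyes, Tran, and Cho alone can cover everything: Nov 3→Tran, Nov 4→Cho, Nov 5→Cho, Nov 6→Tran, Nov 7→Reyes, Nov 8→Rivera, Nov 9→Rivera, Nov 10→Cho, Nov 11→Reyes+Tran.

4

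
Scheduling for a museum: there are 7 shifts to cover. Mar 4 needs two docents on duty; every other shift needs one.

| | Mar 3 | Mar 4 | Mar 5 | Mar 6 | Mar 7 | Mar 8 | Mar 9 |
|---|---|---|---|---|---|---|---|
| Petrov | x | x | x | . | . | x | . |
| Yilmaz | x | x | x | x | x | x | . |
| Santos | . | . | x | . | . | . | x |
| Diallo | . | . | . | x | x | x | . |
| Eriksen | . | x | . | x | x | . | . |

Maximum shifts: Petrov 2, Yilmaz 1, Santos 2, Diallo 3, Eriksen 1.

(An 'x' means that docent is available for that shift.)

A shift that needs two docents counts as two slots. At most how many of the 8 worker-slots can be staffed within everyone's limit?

8

Total capacity across all docents is 2+1+2+3+1 = 9, and 8 slots are needed, so at most 8 can be filled.
An assignment achieving 8: Mar 3→Petrov, Mar 4→Petrov+Yilmaz, Mar 5→Santos, Mar 6→Diallo, Mar 7→Diallo, Mar 8→Diallo, Mar 9→Santos.
Loads: Petrov 2/2, Yilmaz 1/1, Santos 2/2, Diallo 3/3, Eriksen 0/1.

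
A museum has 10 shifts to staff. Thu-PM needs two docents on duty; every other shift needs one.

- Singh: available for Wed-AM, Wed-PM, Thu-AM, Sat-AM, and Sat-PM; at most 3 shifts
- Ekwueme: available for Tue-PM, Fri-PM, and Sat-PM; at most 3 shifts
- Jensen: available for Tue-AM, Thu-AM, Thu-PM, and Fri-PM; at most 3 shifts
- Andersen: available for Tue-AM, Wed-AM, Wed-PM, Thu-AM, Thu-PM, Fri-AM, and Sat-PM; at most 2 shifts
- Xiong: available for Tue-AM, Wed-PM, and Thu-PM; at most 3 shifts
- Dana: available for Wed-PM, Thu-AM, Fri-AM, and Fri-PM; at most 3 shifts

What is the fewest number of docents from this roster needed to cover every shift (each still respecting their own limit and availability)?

4

11 slots to fill and no one can take more than 3, so at least ⌈11/3⌉ = 4 docents are needed.
Singh, Ekwueme, Jensen, and Andersen alone can cover everything: Tue-AM→Jensen, Tue-PM→Ekwueme, Wed-AM→Singh, Wed-PM→Singh, Thu-AM→Jensen, Thu-PM→Jensen+Andersen, Fri-AM→Andersen, Fri-PM→Ekwueme, Sat-AM→Singh, Sat-PM→Ekwueme.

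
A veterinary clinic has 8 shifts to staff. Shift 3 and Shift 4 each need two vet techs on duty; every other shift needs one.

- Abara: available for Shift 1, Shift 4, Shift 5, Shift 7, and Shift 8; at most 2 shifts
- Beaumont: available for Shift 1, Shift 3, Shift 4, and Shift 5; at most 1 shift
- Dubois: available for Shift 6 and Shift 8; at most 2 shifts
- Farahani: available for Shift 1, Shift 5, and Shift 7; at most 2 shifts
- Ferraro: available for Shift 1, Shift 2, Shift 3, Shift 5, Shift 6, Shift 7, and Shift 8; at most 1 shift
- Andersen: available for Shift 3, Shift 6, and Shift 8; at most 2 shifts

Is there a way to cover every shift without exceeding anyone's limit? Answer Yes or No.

No

Total capacity is 10 and 10 slots are needed, so capacity alone doesn't rule it out.
Shifts {Shift 2, Shift 3, Shift 4} need 5 worker-slots in total, but the vet techs available for any of those shifts (Abara, Beaumont, Ferraro, and Andersen) can supply at most 4 among them. So no valid schedule exists.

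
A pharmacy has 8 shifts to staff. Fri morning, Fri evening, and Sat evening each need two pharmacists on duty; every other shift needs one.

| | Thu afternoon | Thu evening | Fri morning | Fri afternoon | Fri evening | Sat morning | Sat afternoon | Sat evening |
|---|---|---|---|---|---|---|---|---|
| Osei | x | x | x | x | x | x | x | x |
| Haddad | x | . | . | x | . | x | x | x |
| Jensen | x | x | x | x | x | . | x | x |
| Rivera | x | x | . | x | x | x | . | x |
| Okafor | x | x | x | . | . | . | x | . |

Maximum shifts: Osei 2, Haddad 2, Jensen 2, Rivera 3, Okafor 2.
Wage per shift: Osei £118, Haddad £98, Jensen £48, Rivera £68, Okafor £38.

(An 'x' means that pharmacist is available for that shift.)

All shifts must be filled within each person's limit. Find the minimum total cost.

Picking the cheapest available pharmacist for each shift independently would cost £548, but that ignores the shift limits.
An optimal schedule: Thu afternoon→Okafor, Thu evening→Rivera, Fri morning→Osei+Jensen, Fri afternoon→Rivera, Fri evening→Osei+Jensen, Sat morning→Haddad, Sat afternoon→Okafor, Sat evening→Haddad+Rivera.
Total: 38 + 68 + 118 + 48 + 68 + 118 + 48 + 98 + 38 + 98 + 68 = £808.

£808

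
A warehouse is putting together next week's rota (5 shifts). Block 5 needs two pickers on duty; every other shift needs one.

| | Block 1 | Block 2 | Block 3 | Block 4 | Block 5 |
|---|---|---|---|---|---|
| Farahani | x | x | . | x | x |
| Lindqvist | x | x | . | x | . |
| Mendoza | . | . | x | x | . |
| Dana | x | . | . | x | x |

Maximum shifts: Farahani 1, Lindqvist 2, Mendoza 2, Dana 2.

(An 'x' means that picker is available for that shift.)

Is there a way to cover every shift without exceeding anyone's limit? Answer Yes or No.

Block 3 can only be covered by Mendoza, so that assignment is forced.
Block 5 can only be covered by Farahani and Dana, so that assignment is forced.
One valid schedule: Block 1→Lindqvist, Block 2→Lindqvist, Block 3→Mendoza, Block 4→Mendoza, Block 5→Farahani+Dana.
Loads: Farahani 1/1, Lindqvist 2/2, Mendoza 2/2, Dana 1/2 — all within limits.

Yes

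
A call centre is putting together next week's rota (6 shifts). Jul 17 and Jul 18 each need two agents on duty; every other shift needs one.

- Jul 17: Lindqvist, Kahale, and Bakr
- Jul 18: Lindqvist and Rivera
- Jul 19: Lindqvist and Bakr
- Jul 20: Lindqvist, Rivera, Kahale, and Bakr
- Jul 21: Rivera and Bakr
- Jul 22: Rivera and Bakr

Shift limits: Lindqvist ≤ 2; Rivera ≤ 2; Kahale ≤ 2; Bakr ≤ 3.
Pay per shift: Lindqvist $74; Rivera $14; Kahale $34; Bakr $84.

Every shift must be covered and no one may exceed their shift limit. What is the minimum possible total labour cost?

Jul 18 can only be covered by Lindqvist and Rivera, so that assignment is forced.
Picking the cheapest available agent for each shift independently would cost $312, but that ignores the shift limits.
An optimal schedule: Jul 17→Kahale+Bakr, Jul 18→Lindqvist+Rivera, Jul 19→Lindqvist, Jul 20→Kahale, Jul 21→Rivera, Jul 22→Bakr.
Total: 34 + 84 + 74 + 14 + 74 + 34 + 14 + 84 = $412.

$412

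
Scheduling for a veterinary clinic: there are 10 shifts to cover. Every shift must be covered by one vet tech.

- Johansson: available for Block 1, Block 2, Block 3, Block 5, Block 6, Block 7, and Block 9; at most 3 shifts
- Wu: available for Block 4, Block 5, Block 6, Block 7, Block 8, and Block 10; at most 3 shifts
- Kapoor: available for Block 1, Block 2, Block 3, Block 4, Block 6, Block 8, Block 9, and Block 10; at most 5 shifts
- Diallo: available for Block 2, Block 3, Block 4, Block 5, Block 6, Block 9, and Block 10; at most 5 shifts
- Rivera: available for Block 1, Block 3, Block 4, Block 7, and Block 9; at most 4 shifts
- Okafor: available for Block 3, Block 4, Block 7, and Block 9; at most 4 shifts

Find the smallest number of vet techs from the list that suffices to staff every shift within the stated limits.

10 slots to fill and no one can take more than 5, so at least ⌈10/5⌉ = 2 vet techs are needed.
No set of 2 vet techs can cover every shift (each such set leaves at least one shift with no one available or exceeds a cap).
Johansson, Wu, and Kapoor alone can cover everything: Block 1→Johansson, Block 2→Johansson, Block 3→Johansson, Block 4→Wu, Block 5→Wu, Block 6→Kapoor, Block 7→Wu, Block 8→Kapoor, Block 9→Kapoor, Block 10→Kapoor.

3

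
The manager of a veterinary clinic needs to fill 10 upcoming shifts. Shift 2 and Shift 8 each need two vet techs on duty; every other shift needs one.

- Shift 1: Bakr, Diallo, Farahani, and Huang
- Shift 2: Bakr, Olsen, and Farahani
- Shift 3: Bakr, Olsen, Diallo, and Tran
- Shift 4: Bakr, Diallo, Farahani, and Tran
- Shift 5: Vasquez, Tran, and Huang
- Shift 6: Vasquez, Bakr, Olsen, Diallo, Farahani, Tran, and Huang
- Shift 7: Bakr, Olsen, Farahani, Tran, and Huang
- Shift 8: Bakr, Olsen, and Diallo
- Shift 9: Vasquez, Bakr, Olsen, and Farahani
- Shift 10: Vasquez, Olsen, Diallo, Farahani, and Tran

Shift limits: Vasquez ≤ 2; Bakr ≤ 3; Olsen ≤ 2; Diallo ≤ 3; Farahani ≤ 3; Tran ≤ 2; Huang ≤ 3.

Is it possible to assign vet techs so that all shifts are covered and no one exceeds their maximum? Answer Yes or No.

Yes

One valid schedule: Shift 1→Bakr, Shift 2→Bakr+Olsen, Shift 3→Diallo, Shift 4→Diallo, Shift 5→Vasquez, Shift 6→Farahani, Shift 7→Farahani, Shift 8→Bakr+Olsen, Shift 9→Vasquez, Shift 10→Diallo.
Loads: Vasquez 2/2, Bakr 3/3, Olsen 2/2, Diallo 3/3, Farahani 2/3, Tran 0/2, Huang 0/3 — all within limits.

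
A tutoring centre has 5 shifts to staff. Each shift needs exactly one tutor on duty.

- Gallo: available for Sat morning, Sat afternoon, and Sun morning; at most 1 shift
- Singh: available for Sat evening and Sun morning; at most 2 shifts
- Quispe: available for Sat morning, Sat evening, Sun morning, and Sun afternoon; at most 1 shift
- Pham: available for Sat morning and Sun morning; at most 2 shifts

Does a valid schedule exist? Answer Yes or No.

Yes

Sat afternoon can only be covered by Gallo, so that assignment is forced.
Sun afternoon can only be covered by Quispe, so that assignment is forced.
One valid schedule: Sat morning→Pham, Sat afternoon→Gallo, Sat evening→Singh, Sun morning→Singh, Sun afternoon→Quispe.
Loads: Gallo 1/1, Singh 2/2, Quispe 1/1, Pham 1/2 — all within limits.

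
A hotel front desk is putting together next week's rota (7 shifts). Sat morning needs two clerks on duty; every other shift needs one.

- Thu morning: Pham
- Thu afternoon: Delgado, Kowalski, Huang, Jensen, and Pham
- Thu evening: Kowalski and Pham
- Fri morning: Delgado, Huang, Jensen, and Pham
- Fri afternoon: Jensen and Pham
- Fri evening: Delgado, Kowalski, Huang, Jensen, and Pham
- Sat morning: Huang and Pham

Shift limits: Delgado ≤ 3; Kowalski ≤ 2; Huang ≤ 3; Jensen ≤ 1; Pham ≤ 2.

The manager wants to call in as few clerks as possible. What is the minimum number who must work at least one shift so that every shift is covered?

4

8 slots to fill and no one can take more than 3, so at least ⌈8/3⌉ = 3 clerks are needed.
Shifts {Thu morning, Thu evening, Fri afternoon, Sat morning} need 5 slots, but among the clerks available for them (Kowalski, Huang, Jensen, and Pham) any 3 together supply at most 4. So 3 clerks are not enough.
Kowalski, Huang, Jensen, and Pham alone can cover everything: Thu morning→Pham, Thu afternoon→Kowalski, Thu evening→Kowalski, Fri morning→Huang, Fri afternoon→Jensen, Fri evening→Huang, Sat morning→Huang+Pham.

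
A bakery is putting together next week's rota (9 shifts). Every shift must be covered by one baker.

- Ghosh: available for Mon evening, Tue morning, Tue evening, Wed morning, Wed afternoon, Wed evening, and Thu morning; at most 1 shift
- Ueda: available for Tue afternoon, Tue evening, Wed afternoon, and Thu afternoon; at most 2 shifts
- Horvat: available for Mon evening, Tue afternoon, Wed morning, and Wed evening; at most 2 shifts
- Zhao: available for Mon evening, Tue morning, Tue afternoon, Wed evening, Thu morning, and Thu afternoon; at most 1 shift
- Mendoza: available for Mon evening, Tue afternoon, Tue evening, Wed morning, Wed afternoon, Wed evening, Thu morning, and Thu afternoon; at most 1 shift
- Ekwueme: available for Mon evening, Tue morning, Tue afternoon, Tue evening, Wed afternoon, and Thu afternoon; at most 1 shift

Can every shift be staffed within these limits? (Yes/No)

Total capacity is 1+2+2+1+1+1 = 8 but 9 worker-slots are needed — infeasible.

No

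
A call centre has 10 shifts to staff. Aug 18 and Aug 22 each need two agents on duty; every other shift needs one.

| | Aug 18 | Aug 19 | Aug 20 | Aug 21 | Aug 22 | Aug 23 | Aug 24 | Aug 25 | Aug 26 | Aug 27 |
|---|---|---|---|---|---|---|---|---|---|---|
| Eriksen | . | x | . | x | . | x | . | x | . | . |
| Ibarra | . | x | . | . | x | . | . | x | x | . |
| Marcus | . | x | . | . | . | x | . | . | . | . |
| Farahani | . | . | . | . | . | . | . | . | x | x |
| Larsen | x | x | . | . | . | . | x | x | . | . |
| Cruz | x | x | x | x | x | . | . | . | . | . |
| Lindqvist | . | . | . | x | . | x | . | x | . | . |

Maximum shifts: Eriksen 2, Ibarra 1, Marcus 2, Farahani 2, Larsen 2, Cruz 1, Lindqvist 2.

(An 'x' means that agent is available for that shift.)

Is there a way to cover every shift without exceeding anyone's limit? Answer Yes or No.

No

Total capacity is 12 and 12 slots are needed, so capacity alone doesn't rule it out.
Shifts {Aug 18, Aug 20} need 3 worker-slots in total, but the agents available for any of those shifts (Larsen and Cruz) can supply at most 2 among them. So no valid schedule exists.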